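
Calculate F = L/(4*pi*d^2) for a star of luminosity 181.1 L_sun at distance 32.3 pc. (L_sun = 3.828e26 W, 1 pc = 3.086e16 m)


F = L / (4*pi*d^2) = 6.933e+28 / (4*pi*(9.968e+17)^2) = 5.552e-09

5.552e-09 W/m^2


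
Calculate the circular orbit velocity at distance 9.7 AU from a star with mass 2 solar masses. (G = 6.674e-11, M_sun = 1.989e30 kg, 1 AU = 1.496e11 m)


v = sqrt(GM/r) = sqrt(6.674e-11 * 3.978e+30 / 1.451e+12) = 13526.1384

13526.1384 m/s


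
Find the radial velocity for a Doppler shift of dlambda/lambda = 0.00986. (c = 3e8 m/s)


v = (dlambda/lambda) * c = 0.00986 * 3e8 = 2.958e+06

2.958e+06 m/s


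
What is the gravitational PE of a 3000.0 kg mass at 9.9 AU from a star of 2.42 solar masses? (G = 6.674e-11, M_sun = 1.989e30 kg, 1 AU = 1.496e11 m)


M = 2.42 * 1.989e30 kg = 4.81338e+30 kg; r = 9.9 AU * 1.496e11 m/AU = 1.48104e+12 m. U = -GM*m/r = -(6.674e-11 * 4.81338e+30 * 3000.0) / 1.48104e+12 = -6.507e+11

-6.507e+11 J


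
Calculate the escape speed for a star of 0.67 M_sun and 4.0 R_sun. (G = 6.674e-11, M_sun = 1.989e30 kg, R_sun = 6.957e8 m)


M = 0.67 * 1.989e30 kg = 1.33263e+30 kg; R = 4.0 * 6.957e8 m = 2.7828e+09 m. v_esc = sqrt(2GM/R) = sqrt(2 * 6.674e-11 * 1.33263e+30 / 2.7828e+09) = 252826.0937

252826.0937 m/s


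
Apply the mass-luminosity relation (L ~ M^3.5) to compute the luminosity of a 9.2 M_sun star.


L/L_sun = (M/M_sun)^3.5 = 9.2^3.5 = 2361.8776

2361.8776 L_sun


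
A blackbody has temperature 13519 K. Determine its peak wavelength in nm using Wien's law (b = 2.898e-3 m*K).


lam_max = b / T = 2.898e-3 / 13519 = 2.144e-07 m = 214.365 nm

214.365 nm


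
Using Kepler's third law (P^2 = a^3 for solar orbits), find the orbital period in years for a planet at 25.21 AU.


P = a^(3/2) = 25.21^1.5 = 126.5783

126.5783 years


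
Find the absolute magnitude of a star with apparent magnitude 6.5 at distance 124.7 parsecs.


M = m - 5*log10(d) + 5 = 6.5 - 5*log10(124.7) + 5 = 1.0207

1.0207


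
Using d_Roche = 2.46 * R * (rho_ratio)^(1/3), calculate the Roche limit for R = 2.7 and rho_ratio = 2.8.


d_Roche = 2.46 * 2.7 * 2.8^(1/3) = 9.3616

9.3616


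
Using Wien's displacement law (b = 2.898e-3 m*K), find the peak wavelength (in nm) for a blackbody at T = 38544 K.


lam_max = b / T = 2.898e-3 / 38544 = 7.519e-08 m = 75.1868 nm

75.1868 nm


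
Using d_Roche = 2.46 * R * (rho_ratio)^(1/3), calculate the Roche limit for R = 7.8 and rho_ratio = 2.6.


d_Roche = 2.46 * 7.8 * 2.6^(1/3) = 26.3848

26.3848


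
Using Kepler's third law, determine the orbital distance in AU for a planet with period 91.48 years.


a = P^(2/3) = 91.48^(2/3) = 20.3026

20.3026 AU


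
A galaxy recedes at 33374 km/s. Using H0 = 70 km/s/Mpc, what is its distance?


d = v / H0 = 33374 / 70 = 476.7714

476.7714 Mpc


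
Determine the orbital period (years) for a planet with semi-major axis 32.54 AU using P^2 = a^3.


P = a^(3/2) = 32.54^1.5 = 185.6207

185.6207 years


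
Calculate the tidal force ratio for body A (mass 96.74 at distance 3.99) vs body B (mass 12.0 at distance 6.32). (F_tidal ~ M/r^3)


Ratio = (M1/r1^3) / (M2/r2^3) = (96.74/3.99^3) / (12.0/6.32^3) = 32.0374

32.0374


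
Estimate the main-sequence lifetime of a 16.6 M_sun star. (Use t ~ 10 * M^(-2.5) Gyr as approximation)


t = 10 * M^(-2.5) = 10 * 16.6^(-2.5) = 0.0089

0.0089 Gyr


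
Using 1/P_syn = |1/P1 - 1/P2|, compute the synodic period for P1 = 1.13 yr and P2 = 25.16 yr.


1/P_syn = |1/P1 - 1/P2| = |1/1.13 - 1/25.16| => P_syn = 1.1831

1.1831 years


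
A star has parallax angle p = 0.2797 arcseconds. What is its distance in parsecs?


d = 1/p = 1/0.2797 = 3.5753

3.5753 pc


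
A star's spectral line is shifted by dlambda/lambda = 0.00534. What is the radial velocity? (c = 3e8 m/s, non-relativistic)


v = (dlambda/lambda) * c = 0.00534 * 3e8 = 1.602e+06

1.602e+06 m/s


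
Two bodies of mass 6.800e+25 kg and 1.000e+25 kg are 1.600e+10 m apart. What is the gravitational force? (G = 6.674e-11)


F = G*m1*m2/r^2 = 6.674e-11 * 6.800e+25 * 1.000e+25 / (1.600e+10)^2 = 6.674e-11 * 6.800e+50 / 2.560e+20 = 1.773e+20

1.773e+20 N


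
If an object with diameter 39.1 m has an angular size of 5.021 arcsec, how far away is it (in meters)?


D = size / theta_rad, theta_rad = 5.021 * pi/(180*3600) = 2.434e-05, D = 1.606e+06

1.606e+06 m


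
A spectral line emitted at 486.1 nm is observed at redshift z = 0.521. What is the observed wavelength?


lam_obs = lam_emit * (1 + z) = 486.1 * (1 + 0.521) = 739.3581

739.3581 nm


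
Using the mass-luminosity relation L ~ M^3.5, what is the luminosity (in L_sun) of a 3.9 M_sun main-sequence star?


L/L_sun = (M/M_sun)^3.5 = 3.9^3.5 = 117.1456

117.1456 L_sun


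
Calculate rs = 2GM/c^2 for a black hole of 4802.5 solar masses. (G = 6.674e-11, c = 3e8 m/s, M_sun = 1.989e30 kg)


M = 4802.5 * 1.989e30 kg = 9.5521725e+33 kg. rs = 2GM/c^2 = 2 * 6.674e-11 * 9.5521725e+33 / (3e8)^2 = 1.417e+07

1.417e+07 m


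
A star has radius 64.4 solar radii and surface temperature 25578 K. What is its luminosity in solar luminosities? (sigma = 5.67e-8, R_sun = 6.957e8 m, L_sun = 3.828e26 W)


R = 64.4 * 6.957e8 m = 4.480308e+10 m. L = 4*pi*R^2*sigma*T^4 = 4*pi*(4.480308e+10)^2 * 5.67e-8 * 25578^4 = 6.121741635e+32 W. L/L_sun = 6.121741635e+32 / 3.828e26 = 1.599e+06

1.599e+06 L_sun


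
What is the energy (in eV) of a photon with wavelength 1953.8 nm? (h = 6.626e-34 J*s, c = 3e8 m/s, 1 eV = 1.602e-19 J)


E = hc/lambda = 6.626e-34 * 3e8 / 1.954e-06 = 1.017e-19 J = 0.6351 eV

0.6351 eV


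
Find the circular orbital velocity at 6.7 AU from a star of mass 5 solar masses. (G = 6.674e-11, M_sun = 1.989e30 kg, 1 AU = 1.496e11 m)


v = sqrt(GM/r) = sqrt(6.674e-11 * 9.945e+30 / 1.002e+12) = 25733.1112

25733.1112 m/s


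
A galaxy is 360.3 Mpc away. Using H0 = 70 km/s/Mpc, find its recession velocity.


v = H0 * d = 70 * 360.3 = 25221.0

25221.0 km/s


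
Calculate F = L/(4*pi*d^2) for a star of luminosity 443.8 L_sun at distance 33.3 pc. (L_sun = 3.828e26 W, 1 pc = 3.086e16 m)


F = L / (4*pi*d^2) = 1.699e+29 / (4*pi*(1.028e+18)^2) = 1.280e-08

1.280e-08 W/m^2


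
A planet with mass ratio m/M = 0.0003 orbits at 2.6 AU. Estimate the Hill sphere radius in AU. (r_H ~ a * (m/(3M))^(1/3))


r_H = a * (m/3M)^(1/3) = 2.6 * (0.0003/3)^(1/3) = 0.1207

0.1207 AU


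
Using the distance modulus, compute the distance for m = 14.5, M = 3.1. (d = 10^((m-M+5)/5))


d = 10^((m - M + 5)/5) = 10^((14.5 - 3.1 + 5)/5) = 1905.4607

1905.4607 pc


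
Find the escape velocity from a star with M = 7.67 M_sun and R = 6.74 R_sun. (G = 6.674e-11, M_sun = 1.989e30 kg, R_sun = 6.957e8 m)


M = 7.67 * 1.989e30 kg = 1.525563e+31 kg; R = 6.74 * 6.957e8 m = 4.689018e+09 m. v_esc = sqrt(2GM/R) = sqrt(2 * 6.674e-11 * 1.525563e+31 / 4.689018e+09) = 658995.1564

658995.1564 m/s


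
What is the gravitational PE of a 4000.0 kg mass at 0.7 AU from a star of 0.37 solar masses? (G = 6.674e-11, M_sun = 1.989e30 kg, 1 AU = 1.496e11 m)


M = 0.37 * 1.989e30 kg = 7.3593e+29 kg; r = 0.7 AU * 1.496e11 m/AU = 1.0472e+11 m. U = -GM*m/r = -(6.674e-11 * 7.3593e+29 * 4000.0) / 1.0472e+11 = -1.876e+12

-1.876e+12 J


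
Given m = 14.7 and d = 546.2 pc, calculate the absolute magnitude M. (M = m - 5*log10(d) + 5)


M = m - 5*log10(d) + 5 = 14.7 - 5*log10(546.2) + 5 = 6.0132

6.0132


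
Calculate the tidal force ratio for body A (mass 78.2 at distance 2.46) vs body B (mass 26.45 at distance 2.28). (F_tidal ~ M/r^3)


Ratio = (M1/r1^3) / (M2/r2^3) = (78.2/2.46^3) / (26.45/2.28^3) = 2.3539

2.3539


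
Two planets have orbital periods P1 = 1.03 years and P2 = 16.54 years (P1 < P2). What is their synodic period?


1/P_syn = |1/P1 - 1/P2| = |1/1.03 - 1/16.54| => P_syn = 1.0984

1.0984 years


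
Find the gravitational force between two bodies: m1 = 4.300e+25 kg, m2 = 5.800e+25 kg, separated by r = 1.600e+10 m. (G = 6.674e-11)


F = G*m1*m2/r^2 = 6.674e-11 * 4.300e+25 * 5.800e+25 / (1.600e+10)^2 = 6.674e-11 * 2.494e+51 / 2.560e+20 = 6.502e+20

6.502e+20 N


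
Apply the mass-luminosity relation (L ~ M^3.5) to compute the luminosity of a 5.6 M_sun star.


L/L_sun = (M/M_sun)^3.5 = 5.6^3.5 = 415.5833

415.5833 L_sun


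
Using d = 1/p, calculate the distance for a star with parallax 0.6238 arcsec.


d = 1/p = 1/0.6238 = 1.6031

1.6031 pc


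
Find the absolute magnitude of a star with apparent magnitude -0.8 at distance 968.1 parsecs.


M = m - 5*log10(d) + 5 = -0.8 - 5*log10(968.1) + 5 = -10.7296

-10.7296


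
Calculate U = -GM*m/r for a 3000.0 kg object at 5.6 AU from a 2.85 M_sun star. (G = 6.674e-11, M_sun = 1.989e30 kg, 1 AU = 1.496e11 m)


M = 2.85 * 1.989e30 kg = 5.66865e+30 kg; r = 5.6 AU * 1.496e11 m/AU = 8.3776e+11 m. U = -GM*m/r = -(6.674e-11 * 5.66865e+30 * 3000.0) / 8.3776e+11 = -1.355e+12

-1.355e+12 J


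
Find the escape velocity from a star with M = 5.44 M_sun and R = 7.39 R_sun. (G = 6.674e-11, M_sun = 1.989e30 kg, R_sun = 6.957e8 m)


M = 5.44 * 1.989e30 kg = 1.082016e+31 kg; R = 7.39 * 6.957e8 m = 5.141223e+09 m. v_esc = sqrt(2GM/R) = sqrt(2 * 6.674e-11 * 1.082016e+31 / 5.141223e+09) = 530019.3431

530019.3431 m/s


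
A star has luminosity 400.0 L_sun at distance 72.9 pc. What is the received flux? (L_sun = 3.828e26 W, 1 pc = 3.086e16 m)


F = L / (4*pi*d^2) = 1.531e+29 / (4*pi*(2.250e+18)^2) = 2.408e-09

2.408e-09 W/m^2


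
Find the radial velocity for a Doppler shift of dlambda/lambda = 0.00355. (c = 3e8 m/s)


v = (dlambda/lambda) * c = 0.00355 * 3e8 = 1.065e+06

1.065e+06 m/s


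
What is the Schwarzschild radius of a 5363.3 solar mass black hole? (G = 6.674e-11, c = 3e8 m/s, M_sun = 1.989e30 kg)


M = 5363.3 * 1.989e30 kg = 1.06676037e+34 kg. rs = 2GM/c^2 = 2 * 6.674e-11 * 1.06676037e+34 / (3e8)^2 = 1.582e+07

1.582e+07 m


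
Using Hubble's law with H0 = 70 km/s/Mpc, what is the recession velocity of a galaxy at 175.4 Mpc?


v = H0 * d = 70 * 175.4 = 12278.0

12278.0 km/s


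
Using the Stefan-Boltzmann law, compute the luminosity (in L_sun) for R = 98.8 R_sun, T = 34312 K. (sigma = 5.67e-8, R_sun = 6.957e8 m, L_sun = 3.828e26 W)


R = 98.8 * 6.957e8 m = 6.873516e+10 m. L = 4*pi*R^2*sigma*T^4 = 4*pi*(6.873516e+10)^2 * 5.67e-8 * 34312^4 = 4.665894897e+33 W. L/L_sun = 4.665894897e+33 / 3.828e26 = 1.219e+07

1.219e+07 L_sun


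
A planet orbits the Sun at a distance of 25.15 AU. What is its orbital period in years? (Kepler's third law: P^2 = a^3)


P = a^(3/2) = 25.15^1.5 = 126.1267

126.1267 years


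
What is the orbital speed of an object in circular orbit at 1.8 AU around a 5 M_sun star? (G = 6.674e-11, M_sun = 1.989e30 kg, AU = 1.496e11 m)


v = sqrt(GM/r) = sqrt(6.674e-11 * 9.945e+30 / 2.693e+11) = 49647.0497

49647.0497 m/s


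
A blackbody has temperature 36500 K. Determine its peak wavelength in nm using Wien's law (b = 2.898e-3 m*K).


lam_max = b / T = 2.898e-3 / 36500 = 7.940e-08 m = 79.3973 nm

79.3973 nm


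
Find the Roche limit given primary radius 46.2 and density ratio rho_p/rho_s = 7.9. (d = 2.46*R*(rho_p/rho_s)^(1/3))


d_Roche = 2.46 * 46.2 * 7.9^(1/3) = 226.3529

226.3529


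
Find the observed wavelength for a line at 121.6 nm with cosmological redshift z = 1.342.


lam_obs = lam_emit * (1 + z) = 121.6 * (1 + 1.342) = 284.7872

284.7872 nm


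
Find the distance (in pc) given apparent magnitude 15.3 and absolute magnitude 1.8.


d = 10^((m - M + 5)/5) = 10^((15.3 - 1.8 + 5)/5) = 5011.8723

5011.8723 pc


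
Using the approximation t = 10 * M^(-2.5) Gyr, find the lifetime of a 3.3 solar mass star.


t = 10 * M^(-2.5) = 10 * 3.3^(-2.5) = 0.5055

0.5055 Gyr


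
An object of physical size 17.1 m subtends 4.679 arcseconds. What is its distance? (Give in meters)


D = size / theta_rad, theta_rad = 4.679 * pi/(180*3600) = 2.268e-05, D = 753820.9418

753820.9418 m


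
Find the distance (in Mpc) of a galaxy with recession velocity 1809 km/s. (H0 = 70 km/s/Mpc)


d = v / H0 = 1809 / 70 = 25.8429

25.8429 Mpc


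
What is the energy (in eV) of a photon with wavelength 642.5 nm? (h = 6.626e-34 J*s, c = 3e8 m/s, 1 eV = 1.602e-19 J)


E = hc/lambda = 6.626e-34 * 3e8 / 6.425e-07 = 3.094e-19 J = 1.9312 eV

1.9312 eV


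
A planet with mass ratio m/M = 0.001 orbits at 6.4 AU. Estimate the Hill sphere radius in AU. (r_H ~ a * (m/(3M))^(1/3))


r_H = a * (m/3M)^(1/3) = 6.4 * (0.001/3)^(1/3) = 0.4438

0.4438 AU


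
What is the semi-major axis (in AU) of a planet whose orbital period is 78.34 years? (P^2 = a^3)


a = P^(2/3) = 78.34^(2/3) = 18.3086

18.3086 AU


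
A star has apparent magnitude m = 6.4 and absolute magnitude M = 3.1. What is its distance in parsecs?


d = 10^((m - M + 5)/5) = 10^((6.4 - 3.1 + 5)/5) = 45.7088

45.7088 pc


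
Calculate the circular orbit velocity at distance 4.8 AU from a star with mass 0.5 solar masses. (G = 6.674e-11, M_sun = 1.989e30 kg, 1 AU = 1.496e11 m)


v = sqrt(GM/r) = sqrt(6.674e-11 * 9.945e+29 / 7.181e+11) = 9614.1098

9614.1098 m/s


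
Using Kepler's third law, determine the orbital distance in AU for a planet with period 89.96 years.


a = P^(2/3) = 89.96^(2/3) = 20.077

20.077 AU


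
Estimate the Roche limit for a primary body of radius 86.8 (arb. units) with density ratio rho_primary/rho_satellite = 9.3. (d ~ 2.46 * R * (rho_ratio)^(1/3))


d_Roche = 2.46 * 86.8 * 9.3^(1/3) = 449.0374

449.0374


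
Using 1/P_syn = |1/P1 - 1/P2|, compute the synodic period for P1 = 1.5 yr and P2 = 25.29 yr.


1/P_syn = |1/P1 - 1/P2| = |1/1.5 - 1/25.29| => P_syn = 1.5946

1.5946 years


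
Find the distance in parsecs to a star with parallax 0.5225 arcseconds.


d = 1/p = 1/0.5225 = 1.9139

1.9139 pc


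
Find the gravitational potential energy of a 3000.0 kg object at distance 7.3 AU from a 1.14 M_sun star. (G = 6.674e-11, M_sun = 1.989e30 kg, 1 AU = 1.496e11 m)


M = 1.14 * 1.989e30 kg = 2.26746e+30 kg; r = 7.3 AU * 1.496e11 m/AU = 1.09208e+12 m. U = -GM*m/r = -(6.674e-11 * 2.26746e+30 * 3000.0) / 1.09208e+12 = -4.157e+11

-4.157e+11 J


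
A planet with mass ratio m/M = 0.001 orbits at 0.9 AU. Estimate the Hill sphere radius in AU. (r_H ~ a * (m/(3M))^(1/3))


r_H = a * (m/3M)^(1/3) = 0.9 * (0.001/3)^(1/3) = 0.0624

0.0624 AU


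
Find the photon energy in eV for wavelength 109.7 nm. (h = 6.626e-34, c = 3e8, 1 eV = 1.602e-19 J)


E = hc/lambda = 6.626e-34 * 3e8 / 1.097e-07 = 1.812e-18 J = 11.3111 eV

11.3111 eV


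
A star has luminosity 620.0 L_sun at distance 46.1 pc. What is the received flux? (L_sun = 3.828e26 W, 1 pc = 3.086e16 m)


F = L / (4*pi*d^2) = 2.373e+29 / (4*pi*(1.423e+18)^2) = 9.332e-09

9.332e-09 W/m^2


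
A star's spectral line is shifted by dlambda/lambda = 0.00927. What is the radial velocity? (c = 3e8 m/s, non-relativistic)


v = (dlambda/lambda) * c = 0.00927 * 3e8 = 2.781e+06

2.781e+06 m/s


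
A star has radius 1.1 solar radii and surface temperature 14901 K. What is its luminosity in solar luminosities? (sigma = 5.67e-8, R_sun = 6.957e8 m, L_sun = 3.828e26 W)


R = 1.1 * 6.957e8 m = 7.6527e+08 m. L = 4*pi*R^2*sigma*T^4 = 4*pi*(7.6527e+08)^2 * 5.67e-8 * 14901^4 = 2.057235258e+28 W. L/L_sun = 2.057235258e+28 / 3.828e26 = 53.7418

53.7418 L_sun


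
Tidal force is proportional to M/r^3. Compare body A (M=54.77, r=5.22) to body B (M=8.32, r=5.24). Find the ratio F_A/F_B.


Ratio = (M1/r1^3) / (M2/r2^3) = (54.77/5.22^3) / (8.32/5.24^3) = 6.6589

6.6589


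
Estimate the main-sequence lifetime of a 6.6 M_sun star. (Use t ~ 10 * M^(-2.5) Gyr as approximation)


t = 10 * M^(-2.5) = 10 * 6.6^(-2.5) = 0.0894

0.0894 Gyr


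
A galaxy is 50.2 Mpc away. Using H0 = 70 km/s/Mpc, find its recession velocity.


v = H0 * d = 70 * 50.2 = 3514.0

3514.0 km/s


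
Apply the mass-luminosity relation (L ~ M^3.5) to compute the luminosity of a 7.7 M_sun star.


L/L_sun = (M/M_sun)^3.5 = 7.7^3.5 = 1266.8277

1266.8277 L_sun


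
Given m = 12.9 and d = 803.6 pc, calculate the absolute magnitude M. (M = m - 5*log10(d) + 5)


M = m - 5*log10(d) + 5 = 12.9 - 5*log10(803.6) + 5 = 3.3748

3.3748


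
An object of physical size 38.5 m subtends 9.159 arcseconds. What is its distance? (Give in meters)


D = size / theta_rad, theta_rad = 9.159 * pi/(180*3600) = 4.440e-05, D = 867037.3447

867037.3447 m


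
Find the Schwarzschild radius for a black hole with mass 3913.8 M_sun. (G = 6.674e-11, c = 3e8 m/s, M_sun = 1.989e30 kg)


M = 3913.8 * 1.989e30 kg = 7.7845482e+33 kg. rs = 2GM/c^2 = 2 * 6.674e-11 * 7.7845482e+33 / (3e8)^2 = 1.155e+07

1.155e+07 m


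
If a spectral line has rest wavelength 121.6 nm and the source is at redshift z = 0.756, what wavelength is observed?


lam_obs = lam_emit * (1 + z) = 121.6 * (1 + 0.756) = 213.5296

213.5296 nm


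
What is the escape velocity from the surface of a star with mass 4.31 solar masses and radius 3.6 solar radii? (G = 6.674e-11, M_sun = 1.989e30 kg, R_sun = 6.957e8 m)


M = 4.31 * 1.989e30 kg = 8.57259e+30 kg; R = 3.6 * 6.957e8 m = 2.50452e+09 m. v_esc = sqrt(2GM/R) = sqrt(2 * 6.674e-11 * 8.57259e+30 / 2.50452e+09) = 675930.2355

675930.2355 m/s


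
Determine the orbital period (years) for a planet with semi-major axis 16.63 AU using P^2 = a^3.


P = a^(3/2) = 16.63^1.5 = 67.817

67.817 years


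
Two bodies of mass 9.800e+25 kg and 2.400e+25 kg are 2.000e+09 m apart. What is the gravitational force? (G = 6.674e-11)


F = G*m1*m2/r^2 = 6.674e-11 * 9.800e+25 * 2.400e+25 / (2.000e+09)^2 = 6.674e-11 * 2.352e+51 / 4.000e+18 = 3.924e+22

3.924e+22 N


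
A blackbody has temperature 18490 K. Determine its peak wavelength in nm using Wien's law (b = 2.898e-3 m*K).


lam_max = b / T = 2.898e-3 / 18490 = 1.567e-07 m = 156.7334 nm

156.7334 nm


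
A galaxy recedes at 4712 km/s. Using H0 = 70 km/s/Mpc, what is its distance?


d = v / H0 = 4712 / 70 = 67.3143

67.3143 Mpc


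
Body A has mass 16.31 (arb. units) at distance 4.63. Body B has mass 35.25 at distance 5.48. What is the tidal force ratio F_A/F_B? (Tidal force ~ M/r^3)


Ratio = (M1/r1^3) / (M2/r2^3) = (16.31/4.63^3) / (35.25/5.48^3) = 0.7672

0.7672


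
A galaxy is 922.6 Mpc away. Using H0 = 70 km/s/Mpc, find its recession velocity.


v = H0 * d = 70 * 922.6 = 64582.0

64582.0 km/s


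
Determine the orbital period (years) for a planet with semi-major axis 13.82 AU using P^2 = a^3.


P = a^(3/2) = 13.82^1.5 = 51.3762

51.3762 years


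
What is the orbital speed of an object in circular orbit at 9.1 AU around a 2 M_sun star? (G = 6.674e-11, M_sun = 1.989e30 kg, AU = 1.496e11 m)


v = sqrt(GM/r) = sqrt(6.674e-11 * 3.978e+30 / 1.361e+12) = 13964.9375

13964.9375 m/s


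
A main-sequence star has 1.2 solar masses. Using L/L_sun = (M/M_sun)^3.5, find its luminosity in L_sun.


L/L_sun = (M/M_sun)^3.5 = 1.2^3.5 = 1.8929

1.8929 L_sun


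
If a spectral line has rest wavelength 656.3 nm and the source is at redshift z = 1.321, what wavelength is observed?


lam_obs = lam_emit * (1 + z) = 656.3 * (1 + 1.321) = 1523.2723

1523.2723 nm


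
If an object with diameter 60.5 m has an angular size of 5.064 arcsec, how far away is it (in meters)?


D = size / theta_rad, theta_rad = 5.064 * pi/(180*3600) = 2.455e-05, D = 2.464e+06

2.464e+06 m


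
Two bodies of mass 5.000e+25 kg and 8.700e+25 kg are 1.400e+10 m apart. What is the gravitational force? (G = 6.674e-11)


F = G*m1*m2/r^2 = 6.674e-11 * 5.000e+25 * 8.700e+25 / (1.400e+10)^2 = 6.674e-11 * 4.350e+51 / 1.960e+20 = 1.481e+21

1.481e+21 N


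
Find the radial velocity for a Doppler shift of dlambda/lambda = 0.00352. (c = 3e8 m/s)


v = (dlambda/lambda) * c = 0.00352 * 3e8 = 1.056e+06

1.056e+06 m/s


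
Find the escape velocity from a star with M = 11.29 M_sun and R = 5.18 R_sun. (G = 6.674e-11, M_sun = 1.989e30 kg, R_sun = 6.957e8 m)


M = 11.29 * 1.989e30 kg = 2.245581e+31 kg; R = 5.18 * 6.957e8 m = 3.603726e+09 m. v_esc = sqrt(2GM/R) = sqrt(2 * 6.674e-11 * 2.245581e+31 / 3.603726e+09) = 912003.6574

912003.6574 m/s


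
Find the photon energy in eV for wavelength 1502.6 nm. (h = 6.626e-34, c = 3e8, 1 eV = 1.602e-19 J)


E = hc/lambda = 6.626e-34 * 3e8 / 1.503e-06 = 1.323e-19 J = 0.8258 eV

0.8258 eV


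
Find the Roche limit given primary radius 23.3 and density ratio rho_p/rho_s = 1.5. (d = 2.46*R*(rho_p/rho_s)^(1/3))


d_Roche = 2.46 * 23.3 * 1.5^(1/3) = 65.6127

65.6127


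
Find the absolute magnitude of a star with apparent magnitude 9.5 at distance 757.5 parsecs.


M = m - 5*log10(d) + 5 = 9.5 - 5*log10(757.5) + 5 = 0.1031

0.1031


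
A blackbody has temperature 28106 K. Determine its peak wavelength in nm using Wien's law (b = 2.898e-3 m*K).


lam_max = b / T = 2.898e-3 / 28106 = 1.031e-07 m = 103.1097 nm

103.1097 nm


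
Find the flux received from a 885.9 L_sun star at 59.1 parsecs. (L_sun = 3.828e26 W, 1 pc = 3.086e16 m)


F = L / (4*pi*d^2) = 3.391e+29 / (4*pi*(1.824e+18)^2) = 8.113e-09

8.113e-09 W/m^2


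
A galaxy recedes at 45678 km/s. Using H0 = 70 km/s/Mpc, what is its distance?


d = v / H0 = 45678 / 70 = 652.5429

652.5429 Mpc


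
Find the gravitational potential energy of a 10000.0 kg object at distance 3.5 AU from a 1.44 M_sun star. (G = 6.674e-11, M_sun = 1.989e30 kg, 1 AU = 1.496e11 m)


M = 1.44 * 1.989e30 kg = 2.86416e+30 kg; r = 3.5 AU * 1.496e11 m/AU = 5.236e+11 m. U = -GM*m/r = -(6.674e-11 * 2.86416e+30 * 10000.0) / 5.236e+11 = -3.651e+12

-3.651e+12 J


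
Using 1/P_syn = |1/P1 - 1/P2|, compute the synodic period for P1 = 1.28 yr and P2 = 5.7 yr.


1/P_syn = |1/P1 - 1/P2| = |1/1.28 - 1/5.7| => P_syn = 1.6507

1.6507 years


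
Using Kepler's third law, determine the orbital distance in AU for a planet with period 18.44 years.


a = P^(2/3) = 18.44^(2/3) = 6.9798

6.9798 AU


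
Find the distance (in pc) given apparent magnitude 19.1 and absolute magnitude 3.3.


d = 10^((m - M + 5)/5) = 10^((19.1 - 3.3 + 5)/5) = 14454.3977

14454.3977 pc


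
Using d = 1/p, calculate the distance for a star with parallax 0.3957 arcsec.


d = 1/p = 1/0.3957 = 2.5272

2.5272 pc


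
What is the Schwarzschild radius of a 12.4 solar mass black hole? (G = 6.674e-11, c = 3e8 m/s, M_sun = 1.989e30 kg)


M = 12.4 * 1.989e30 kg = 2.46636e+31 kg. rs = 2GM/c^2 = 2 * 6.674e-11 * 2.46636e+31 / (3e8)^2 = 36578.8592

36578.8592 m


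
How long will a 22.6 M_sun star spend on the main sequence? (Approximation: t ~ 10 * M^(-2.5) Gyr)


t = 10 * M^(-2.5) = 10 * 22.6^(-2.5) = 0.0041

0.0041 Gyr


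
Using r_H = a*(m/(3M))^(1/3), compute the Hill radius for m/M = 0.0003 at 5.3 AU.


r_H = a * (m/3M)^(1/3) = 5.3 * (0.0003/3)^(1/3) = 0.246

0.246 AU


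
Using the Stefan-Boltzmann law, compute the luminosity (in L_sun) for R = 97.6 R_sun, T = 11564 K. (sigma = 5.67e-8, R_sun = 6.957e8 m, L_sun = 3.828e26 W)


R = 97.6 * 6.957e8 m = 6.790032e+10 m. L = 4*pi*R^2*sigma*T^4 = 4*pi*(6.790032e+10)^2 * 5.67e-8 * 11564^4 = 5.874472796e+31 W. L/L_sun = 5.874472796e+31 / 3.828e26 = 153460.6268

153460.6268 L_sun


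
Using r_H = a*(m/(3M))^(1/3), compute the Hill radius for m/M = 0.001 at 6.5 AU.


r_H = a * (m/3M)^(1/3) = 6.5 * (0.001/3)^(1/3) = 0.4507

0.4507 AU


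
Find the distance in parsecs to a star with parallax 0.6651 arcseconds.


d = 1/p = 1/0.6651 = 1.5035

1.5035 pc


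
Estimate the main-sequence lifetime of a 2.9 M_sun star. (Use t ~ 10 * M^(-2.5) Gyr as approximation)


t = 10 * M^(-2.5) = 10 * 2.9^(-2.5) = 0.6982

0.6982 Gyr


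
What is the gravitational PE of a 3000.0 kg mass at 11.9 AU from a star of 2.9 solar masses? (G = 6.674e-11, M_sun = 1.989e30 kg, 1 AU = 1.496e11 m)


M = 2.9 * 1.989e30 kg = 5.7681e+30 kg; r = 11.9 AU * 1.496e11 m/AU = 1.78024e+12 m. U = -GM*m/r = -(6.674e-11 * 5.7681e+30 * 3000.0) / 1.78024e+12 = -6.487e+11

-6.487e+11 J


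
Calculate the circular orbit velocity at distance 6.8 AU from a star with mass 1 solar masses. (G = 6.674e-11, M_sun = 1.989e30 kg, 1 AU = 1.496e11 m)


v = sqrt(GM/r) = sqrt(6.674e-11 * 1.989e+30 / 1.017e+12) = 11423.2647

11423.2647 m/s


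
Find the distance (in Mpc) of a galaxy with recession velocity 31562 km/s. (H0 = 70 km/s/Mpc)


d = v / H0 = 31562 / 70 = 450.8857

450.8857 Mpc


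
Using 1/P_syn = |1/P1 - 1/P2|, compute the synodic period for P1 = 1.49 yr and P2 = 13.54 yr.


1/P_syn = |1/P1 - 1/P2| = |1/1.49 - 1/13.54| => P_syn = 1.6742

1.6742 years


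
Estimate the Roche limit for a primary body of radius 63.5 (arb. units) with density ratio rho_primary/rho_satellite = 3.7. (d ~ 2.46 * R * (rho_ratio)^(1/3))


d_Roche = 2.46 * 63.5 * 3.7^(1/3) = 241.6069

241.6069


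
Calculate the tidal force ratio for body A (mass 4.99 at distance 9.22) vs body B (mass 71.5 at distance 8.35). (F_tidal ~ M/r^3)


Ratio = (M1/r1^3) / (M2/r2^3) = (4.99/9.22^3) / (71.5/8.35^3) = 0.0518

0.0518


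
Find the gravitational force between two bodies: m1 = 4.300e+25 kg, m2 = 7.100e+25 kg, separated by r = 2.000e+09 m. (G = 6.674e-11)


F = G*m1*m2/r^2 = 6.674e-11 * 4.300e+25 * 7.100e+25 / (2.000e+09)^2 = 6.674e-11 * 3.053e+51 / 4.000e+18 = 5.094e+22

5.094e+22 N


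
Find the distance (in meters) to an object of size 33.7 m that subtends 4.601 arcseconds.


D = size / theta_rad, theta_rad = 4.601 * pi/(180*3600) = 2.231e-05, D = 1.511e+06

1.511e+06 m


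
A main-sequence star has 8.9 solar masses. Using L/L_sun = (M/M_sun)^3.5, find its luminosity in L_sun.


L/L_sun = (M/M_sun)^3.5 = 8.9^3.5 = 2103.1247

2103.1247 L_sun


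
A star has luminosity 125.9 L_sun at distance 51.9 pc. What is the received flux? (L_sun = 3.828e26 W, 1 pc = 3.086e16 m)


F = L / (4*pi*d^2) = 4.819e+28 / (4*pi*(1.602e+18)^2) = 1.495e-09

1.495e-09 W/m^2


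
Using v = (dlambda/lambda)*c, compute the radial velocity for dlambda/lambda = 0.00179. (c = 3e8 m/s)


v = (dlambda/lambda) * c = 0.00179 * 3e8 = 537000.0

537000.0 m/s


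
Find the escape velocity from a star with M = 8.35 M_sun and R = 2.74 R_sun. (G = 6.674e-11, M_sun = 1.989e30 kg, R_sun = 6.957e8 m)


M = 8.35 * 1.989e30 kg = 1.660815e+31 kg; R = 2.74 * 6.957e8 m = 1.906218e+09 m. v_esc = sqrt(2GM/R) = sqrt(2 * 6.674e-11 * 1.660815e+31 / 1.906218e+09) = 1.078e+06

1.078e+06 m/s


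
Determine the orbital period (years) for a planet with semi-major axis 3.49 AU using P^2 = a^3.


P = a^(3/2) = 3.49^1.5 = 6.5199

6.5199 years


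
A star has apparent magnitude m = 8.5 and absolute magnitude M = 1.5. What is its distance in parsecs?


d = 10^((m - M + 5)/5) = 10^((8.5 - 1.5 + 5)/5) = 251.1886

251.1886 pc


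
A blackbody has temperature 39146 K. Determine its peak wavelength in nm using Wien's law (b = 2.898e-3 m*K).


lam_max = b / T = 2.898e-3 / 39146 = 7.403e-08 m = 74.0306 nm

74.0306 nm


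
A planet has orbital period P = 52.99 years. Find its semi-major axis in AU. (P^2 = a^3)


a = P^(2/3) = 52.99^(2/3) = 14.1079

14.1079 AU


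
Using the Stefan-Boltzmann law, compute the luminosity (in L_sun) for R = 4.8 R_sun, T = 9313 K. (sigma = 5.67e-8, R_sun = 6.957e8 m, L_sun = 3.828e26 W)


R = 4.8 * 6.957e8 m = 3.33936e+09 m. L = 4*pi*R^2*sigma*T^4 = 4*pi*(3.33936e+09)^2 * 5.67e-8 * 9313^4 = 5.976925137e+28 W. L/L_sun = 5.976925137e+28 / 3.828e26 = 156.137

156.137 L_sun


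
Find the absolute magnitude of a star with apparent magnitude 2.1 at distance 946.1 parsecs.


M = m - 5*log10(d) + 5 = 2.1 - 5*log10(946.1) + 5 = -7.7797

-7.7797


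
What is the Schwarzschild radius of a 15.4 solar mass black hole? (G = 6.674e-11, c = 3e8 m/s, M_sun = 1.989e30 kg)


M = 15.4 * 1.989e30 kg = 3.06306e+31 kg. rs = 2GM/c^2 = 2 * 6.674e-11 * 3.06306e+31 / (3e8)^2 = 45428.5832

45428.5832 m


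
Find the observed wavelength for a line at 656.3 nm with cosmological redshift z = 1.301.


lam_obs = lam_emit * (1 + z) = 656.3 * (1 + 1.301) = 1510.1463

1510.1463 nm


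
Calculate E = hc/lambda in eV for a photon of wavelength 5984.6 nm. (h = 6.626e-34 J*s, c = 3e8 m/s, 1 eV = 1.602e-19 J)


E = hc/lambda = 6.626e-34 * 3e8 / 5.985e-06 = 3.322e-20 J = 0.2073 eV

0.2073 eV


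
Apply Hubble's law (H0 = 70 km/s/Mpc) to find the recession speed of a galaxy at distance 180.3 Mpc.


v = H0 * d = 70 * 180.3 = 12621.0

12621.0 km/s


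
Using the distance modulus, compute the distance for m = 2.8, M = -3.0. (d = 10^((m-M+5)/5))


d = 10^((m - M + 5)/5) = 10^((2.8 - -3.0 + 5)/5) = 144.544

144.544 pc


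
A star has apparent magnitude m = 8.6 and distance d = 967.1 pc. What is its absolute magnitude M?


M = m - 5*log10(d) + 5 = 8.6 - 5*log10(967.1) + 5 = -1.3274

-1.3274


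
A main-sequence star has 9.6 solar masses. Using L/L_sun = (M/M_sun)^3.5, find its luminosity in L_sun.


L/L_sun = (M/M_sun)^3.5 = 9.6^3.5 = 2741.2542

2741.2542 L_sun


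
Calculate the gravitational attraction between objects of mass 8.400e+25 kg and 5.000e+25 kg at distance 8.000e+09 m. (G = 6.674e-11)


F = G*m1*m2/r^2 = 6.674e-11 * 8.400e+25 * 5.000e+25 / (8.000e+09)^2 = 6.674e-11 * 4.200e+51 / 6.400e+19 = 4.380e+21

4.380e+21 N


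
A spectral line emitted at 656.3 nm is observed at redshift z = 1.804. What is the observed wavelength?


lam_obs = lam_emit * (1 + z) = 656.3 * (1 + 1.804) = 1840.2652

1840.2652 nm


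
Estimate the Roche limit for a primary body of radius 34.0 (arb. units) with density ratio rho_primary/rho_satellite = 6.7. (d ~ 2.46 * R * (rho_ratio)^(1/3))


d_Roche = 2.46 * 34.0 * 6.7^(1/3) = 157.6784

157.6784


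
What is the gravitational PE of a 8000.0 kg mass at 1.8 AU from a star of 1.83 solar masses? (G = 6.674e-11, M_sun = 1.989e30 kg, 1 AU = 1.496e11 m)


M = 1.83 * 1.989e30 kg = 3.63987e+30 kg; r = 1.8 AU * 1.496e11 m/AU = 2.6928e+11 m. U = -GM*m/r = -(6.674e-11 * 3.63987e+30 * 8000.0) / 2.6928e+11 = -7.217e+12

-7.217e+12 J


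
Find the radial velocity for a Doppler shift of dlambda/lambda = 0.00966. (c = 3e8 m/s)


v = (dlambda/lambda) * c = 0.00966 * 3e8 = 2.898e+06

2.898e+06 m/s


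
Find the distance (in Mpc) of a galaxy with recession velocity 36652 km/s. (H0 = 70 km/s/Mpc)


d = v / H0 = 36652 / 70 = 523.6

523.6 Mpc


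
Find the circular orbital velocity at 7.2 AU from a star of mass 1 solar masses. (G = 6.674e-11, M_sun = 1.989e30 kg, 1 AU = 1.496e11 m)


v = sqrt(GM/r) = sqrt(6.674e-11 * 1.989e+30 / 1.077e+12) = 11101.4178

11101.4178 m/s


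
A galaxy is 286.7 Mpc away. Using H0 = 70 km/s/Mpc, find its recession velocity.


v = H0 * d = 70 * 286.7 = 20069.0

20069.0 km/s


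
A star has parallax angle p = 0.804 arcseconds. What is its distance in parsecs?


d = 1/p = 1/0.804 = 1.2438

1.2438 pc


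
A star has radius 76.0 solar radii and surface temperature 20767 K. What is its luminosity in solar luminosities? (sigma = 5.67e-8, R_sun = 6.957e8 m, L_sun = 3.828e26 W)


R = 76.0 * 6.957e8 m = 5.28732e+10 m. L = 4*pi*R^2*sigma*T^4 = 4*pi*(5.28732e+10)^2 * 5.67e-8 * 20767^4 = 3.70475221e+32 W. L/L_sun = 3.70475221e+32 / 3.828e26 = 967803.6077

967803.6077 L_sun


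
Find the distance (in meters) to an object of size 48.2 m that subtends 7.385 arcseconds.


D = size / theta_rad, theta_rad = 7.385 * pi/(180*3600) = 3.580e-05, D = 1.346e+06

1.346e+06 m


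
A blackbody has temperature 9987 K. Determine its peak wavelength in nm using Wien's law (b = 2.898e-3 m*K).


lam_max = b / T = 2.898e-3 / 9987 = 2.902e-07 m = 290.1772 nm

290.1772 nm


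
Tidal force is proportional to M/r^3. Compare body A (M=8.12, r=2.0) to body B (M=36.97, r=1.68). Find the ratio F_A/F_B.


Ratio = (M1/r1^3) / (M2/r2^3) = (8.12/2.0^3) / (36.97/1.68^3) = 0.1302

0.1302


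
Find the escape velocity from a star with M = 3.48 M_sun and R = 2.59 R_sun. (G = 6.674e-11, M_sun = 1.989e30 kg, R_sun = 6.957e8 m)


M = 3.48 * 1.989e30 kg = 6.92172e+30 kg; R = 2.59 * 6.957e8 m = 1.801863e+09 m. v_esc = sqrt(2GM/R) = sqrt(2 * 6.674e-11 * 6.92172e+30 / 1.801863e+09) = 716067.9384

716067.9384 m/s


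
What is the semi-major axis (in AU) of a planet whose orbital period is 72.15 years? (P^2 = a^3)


a = P^(2/3) = 72.15^(2/3) = 17.331

17.331 AU


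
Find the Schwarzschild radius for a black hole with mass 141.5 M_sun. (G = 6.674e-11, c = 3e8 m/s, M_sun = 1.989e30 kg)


M = 141.5 * 1.989e30 kg = 2.814435e+32 kg. rs = 2GM/c^2 = 2 * 6.674e-11 * 2.814435e+32 / (3e8)^2 = 417411.982

417411.982 m


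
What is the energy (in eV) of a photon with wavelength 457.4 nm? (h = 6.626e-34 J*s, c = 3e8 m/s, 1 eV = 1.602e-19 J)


E = hc/lambda = 6.626e-34 * 3e8 / 4.574e-07 = 4.346e-19 J = 2.7128 eV

2.7128 eV


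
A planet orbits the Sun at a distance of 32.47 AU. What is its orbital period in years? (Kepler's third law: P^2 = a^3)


P = a^(3/2) = 32.47^1.5 = 185.022

185.022 years


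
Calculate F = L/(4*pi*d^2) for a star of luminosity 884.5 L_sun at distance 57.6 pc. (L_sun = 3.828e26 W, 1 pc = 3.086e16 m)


F = L / (4*pi*d^2) = 3.386e+29 / (4*pi*(1.778e+18)^2) = 8.528e-09

8.528e-09 W/m^2


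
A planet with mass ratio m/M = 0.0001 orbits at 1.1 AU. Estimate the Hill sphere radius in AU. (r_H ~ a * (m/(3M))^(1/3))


r_H = a * (m/3M)^(1/3) = 1.1 * (0.0001/3)^(1/3) = 0.0354

0.0354 AU


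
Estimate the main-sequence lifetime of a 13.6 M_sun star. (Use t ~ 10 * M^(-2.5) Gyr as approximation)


t = 10 * M^(-2.5) = 10 * 13.6^(-2.5) = 0.0147

0.0147 Gyr


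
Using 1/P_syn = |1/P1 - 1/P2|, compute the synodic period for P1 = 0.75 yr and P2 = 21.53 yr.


1/P_syn = |1/P1 - 1/P2| = |1/0.75 - 1/21.53| => P_syn = 0.7771

0.7771 years


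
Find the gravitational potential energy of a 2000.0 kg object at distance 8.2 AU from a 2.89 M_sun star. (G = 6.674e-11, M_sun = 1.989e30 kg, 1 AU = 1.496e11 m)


M = 2.89 * 1.989e30 kg = 5.74821e+30 kg; r = 8.2 AU * 1.496e11 m/AU = 1.22672e+12 m. U = -GM*m/r = -(6.674e-11 * 5.74821e+30 * 2000.0) / 1.22672e+12 = -6.255e+11

-6.255e+11 J


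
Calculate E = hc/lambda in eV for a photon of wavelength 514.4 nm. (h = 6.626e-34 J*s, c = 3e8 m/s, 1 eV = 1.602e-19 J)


E = hc/lambda = 6.626e-34 * 3e8 / 5.144e-07 = 3.864e-19 J = 2.4122 eV

2.4122 eV


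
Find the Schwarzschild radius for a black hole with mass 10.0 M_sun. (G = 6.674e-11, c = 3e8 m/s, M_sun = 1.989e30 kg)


M = 10.0 * 1.989e30 kg = 1.989e+31 kg. rs = 2GM/c^2 = 2 * 6.674e-11 * 1.989e+31 / (3e8)^2 = 29499.08

29499.08 m


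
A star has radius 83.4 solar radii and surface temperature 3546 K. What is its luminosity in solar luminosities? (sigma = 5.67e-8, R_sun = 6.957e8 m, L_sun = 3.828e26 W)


R = 83.4 * 6.957e8 m = 5.802138e+10 m. L = 4*pi*R^2*sigma*T^4 = 4*pi*(5.802138e+10)^2 * 5.67e-8 * 3546^4 = 3.792485735e+29 W. L/L_sun = 3.792485735e+29 / 3.828e26 = 990.7225

990.7225 L_sun


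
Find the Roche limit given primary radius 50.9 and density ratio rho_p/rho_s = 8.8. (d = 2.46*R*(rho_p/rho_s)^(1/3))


d_Roche = 2.46 * 50.9 * 8.8^(1/3) = 258.5118

258.5118


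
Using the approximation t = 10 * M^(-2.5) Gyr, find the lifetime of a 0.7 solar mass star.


t = 10 * M^(-2.5) = 10 * 0.7^(-2.5) = 24.3924

24.3924 Gyr


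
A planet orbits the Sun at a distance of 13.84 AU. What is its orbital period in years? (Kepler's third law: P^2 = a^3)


P = a^(3/2) = 13.84^1.5 = 51.4878

51.4878 years


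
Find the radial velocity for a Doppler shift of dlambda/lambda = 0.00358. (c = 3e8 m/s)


v = (dlambda/lambda) * c = 0.00358 * 3e8 = 1.074e+06

1.074e+06 m/s


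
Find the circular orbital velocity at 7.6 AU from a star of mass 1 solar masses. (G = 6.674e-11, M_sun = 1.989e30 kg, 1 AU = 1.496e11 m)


v = sqrt(GM/r) = sqrt(6.674e-11 * 1.989e+30 / 1.137e+12) = 10805.3266

10805.3266 m/s


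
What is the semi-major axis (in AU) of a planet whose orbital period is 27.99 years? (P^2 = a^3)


a = P^(2/3) = 27.99^(2/3) = 9.2187

9.2187 AU


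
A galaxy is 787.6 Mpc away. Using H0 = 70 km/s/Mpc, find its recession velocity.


v = H0 * d = 70 * 787.6 = 55132.0

55132.0 km/s


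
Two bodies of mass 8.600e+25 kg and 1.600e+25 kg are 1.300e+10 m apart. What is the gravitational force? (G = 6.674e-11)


F = G*m1*m2/r^2 = 6.674e-11 * 8.600e+25 * 1.600e+25 / (1.300e+10)^2 = 6.674e-11 * 1.376e+51 / 1.690e+20 = 5.434e+20

5.434e+20 N


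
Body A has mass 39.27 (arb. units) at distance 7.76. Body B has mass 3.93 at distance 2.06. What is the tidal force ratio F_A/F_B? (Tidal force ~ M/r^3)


Ratio = (M1/r1^3) / (M2/r2^3) = (39.27/7.76^3) / (3.93/2.06^3) = 0.1869

0.1869


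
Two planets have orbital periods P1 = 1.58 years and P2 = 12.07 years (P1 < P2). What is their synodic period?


1/P_syn = |1/P1 - 1/P2| = |1/1.58 - 1/12.07| => P_syn = 1.818

1.818 years


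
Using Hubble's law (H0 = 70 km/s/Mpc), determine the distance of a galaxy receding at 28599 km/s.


d = v / H0 = 28599 / 70 = 408.5571

408.5571 Mpc


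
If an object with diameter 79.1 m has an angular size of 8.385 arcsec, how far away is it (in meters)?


D = size / theta_rad, theta_rad = 8.385 * pi/(180*3600) = 4.065e-05, D = 1.946e+06

1.946e+06 m


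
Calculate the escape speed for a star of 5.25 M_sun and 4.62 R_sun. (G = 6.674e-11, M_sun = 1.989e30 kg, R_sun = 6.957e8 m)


M = 5.25 * 1.989e30 kg = 1.044225e+31 kg; R = 4.62 * 6.957e8 m = 3.214134e+09 m. v_esc = sqrt(2GM/R) = sqrt(2 * 6.674e-11 * 1.044225e+31 / 3.214134e+09) = 658526.3431

658526.3431 m/s


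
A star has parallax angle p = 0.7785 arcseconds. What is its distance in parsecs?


d = 1/p = 1/0.7785 = 1.2845

1.2845 pc


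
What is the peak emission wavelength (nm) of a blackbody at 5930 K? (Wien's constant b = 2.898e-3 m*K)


lam_max = b / T = 2.898e-3 / 5930 = 4.887e-07 m = 488.7015 nm

488.7015 nm


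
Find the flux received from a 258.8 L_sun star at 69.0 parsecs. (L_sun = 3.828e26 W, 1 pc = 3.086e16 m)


F = L / (4*pi*d^2) = 9.907e+28 / (4*pi*(2.129e+18)^2) = 1.739e-09

1.739e-09 W/m^2


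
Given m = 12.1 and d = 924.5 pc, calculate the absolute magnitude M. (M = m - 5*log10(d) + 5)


M = m - 5*log10(d) + 5 = 12.1 - 5*log10(924.5) + 5 = 2.2705

2.2705


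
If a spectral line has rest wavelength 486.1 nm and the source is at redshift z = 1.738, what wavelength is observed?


lam_obs = lam_emit * (1 + z) = 486.1 * (1 + 1.738) = 1330.9418

1330.9418 nm


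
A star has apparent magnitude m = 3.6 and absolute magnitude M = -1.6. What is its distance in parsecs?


d = 10^((m - M + 5)/5) = 10^((3.6 - -1.6 + 5)/5) = 109.6478

109.6478 pc


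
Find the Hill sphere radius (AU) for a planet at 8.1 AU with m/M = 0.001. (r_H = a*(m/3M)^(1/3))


r_H = a * (m/3M)^(1/3) = 8.1 * (0.001/3)^(1/3) = 0.5616

0.5616 AU


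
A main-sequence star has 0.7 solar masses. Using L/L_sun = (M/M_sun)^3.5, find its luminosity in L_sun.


L/L_sun = (M/M_sun)^3.5 = 0.7^3.5 = 0.287

0.287 L_sun


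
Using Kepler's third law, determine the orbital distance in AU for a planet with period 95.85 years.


a = P^(2/3) = 95.85^(2/3) = 20.9441

20.9441 AU


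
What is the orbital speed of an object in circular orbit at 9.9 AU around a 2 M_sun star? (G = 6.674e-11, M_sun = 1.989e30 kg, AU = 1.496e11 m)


v = sqrt(GM/r) = sqrt(6.674e-11 * 3.978e+30 / 1.481e+12) = 13388.8136

13388.8136 m/s


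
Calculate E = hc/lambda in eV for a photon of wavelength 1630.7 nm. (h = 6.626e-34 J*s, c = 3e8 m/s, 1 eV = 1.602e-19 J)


E = hc/lambda = 6.626e-34 * 3e8 / 1.631e-06 = 1.219e-19 J = 0.7609 eV

0.7609 eV


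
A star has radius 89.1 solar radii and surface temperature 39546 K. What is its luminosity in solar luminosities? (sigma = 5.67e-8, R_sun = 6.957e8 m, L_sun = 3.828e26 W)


R = 89.1 * 6.957e8 m = 6.198687e+10 m. L = 4*pi*R^2*sigma*T^4 = 4*pi*(6.198687e+10)^2 * 5.67e-8 * 39546^4 = 6.695801739e+33 W. L/L_sun = 6.695801739e+33 / 3.828e26 = 1.749e+07

1.749e+07 L_sun
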